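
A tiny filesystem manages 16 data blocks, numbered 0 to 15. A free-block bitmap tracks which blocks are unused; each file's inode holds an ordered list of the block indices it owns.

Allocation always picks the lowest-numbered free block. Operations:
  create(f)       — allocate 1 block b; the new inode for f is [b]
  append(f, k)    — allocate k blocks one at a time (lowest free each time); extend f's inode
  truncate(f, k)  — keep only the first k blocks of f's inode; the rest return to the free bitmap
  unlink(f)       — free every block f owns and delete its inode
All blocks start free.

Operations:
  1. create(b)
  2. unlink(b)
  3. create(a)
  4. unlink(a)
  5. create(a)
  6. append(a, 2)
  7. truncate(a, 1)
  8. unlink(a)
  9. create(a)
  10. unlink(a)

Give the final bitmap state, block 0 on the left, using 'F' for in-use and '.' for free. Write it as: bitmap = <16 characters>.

create(b): bitmap=F............... | b=[0]
unlink(b): bitmap=................ | 
create(a): bitmap=F............... | a=[0]
unlink(a): bitmap=................ | 
create(a): bitmap=F............... | a=[0]
append(a, 2): bitmap=FFF............. | a=[0, 1, 2]
truncate(a, 1): bitmap=F............... | a=[0]
unlink(a): bitmap=................ | 
create(a): bitmap=F............... | a=[0]
unlink(a): bitmap=................ | 

bitmap = ................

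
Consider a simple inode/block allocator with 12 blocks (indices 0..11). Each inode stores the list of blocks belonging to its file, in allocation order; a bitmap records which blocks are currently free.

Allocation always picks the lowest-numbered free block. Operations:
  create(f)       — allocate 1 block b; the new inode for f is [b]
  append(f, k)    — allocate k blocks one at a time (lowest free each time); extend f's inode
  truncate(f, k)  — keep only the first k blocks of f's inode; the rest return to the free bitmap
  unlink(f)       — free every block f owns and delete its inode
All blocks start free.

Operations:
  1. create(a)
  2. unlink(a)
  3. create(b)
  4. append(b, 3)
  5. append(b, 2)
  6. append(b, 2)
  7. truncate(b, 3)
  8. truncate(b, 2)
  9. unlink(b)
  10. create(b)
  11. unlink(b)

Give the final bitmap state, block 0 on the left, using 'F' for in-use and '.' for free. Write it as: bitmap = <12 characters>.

bitmap = ............

create(a): bitmap=F........... | a=[0]
unlink(a): bitmap=............ | 
create(b): bitmap=F........... | b=[0]
append(b, 3): bitmap=FFFF........ | b=[0, 1, 2, 3]
append(b, 2): bitmap=FFFFFF...... | b=[0, 1, 2, 3, 4, 5]
append(b, 2): bitmap=FFFFFFFF.... | b=[0, 1, 2, 3, 4, 5, 6, 7]
truncate(b, 3): bitmap=FFF......... | b=[0, 1, 2]
truncate(b, 2): bitmap=FF.......... | b=[0, 1]
unlink(b): bitmap=............ | 
create(b): bitmap=F........... | b=[0]
unlink(b): bitmap=............ | 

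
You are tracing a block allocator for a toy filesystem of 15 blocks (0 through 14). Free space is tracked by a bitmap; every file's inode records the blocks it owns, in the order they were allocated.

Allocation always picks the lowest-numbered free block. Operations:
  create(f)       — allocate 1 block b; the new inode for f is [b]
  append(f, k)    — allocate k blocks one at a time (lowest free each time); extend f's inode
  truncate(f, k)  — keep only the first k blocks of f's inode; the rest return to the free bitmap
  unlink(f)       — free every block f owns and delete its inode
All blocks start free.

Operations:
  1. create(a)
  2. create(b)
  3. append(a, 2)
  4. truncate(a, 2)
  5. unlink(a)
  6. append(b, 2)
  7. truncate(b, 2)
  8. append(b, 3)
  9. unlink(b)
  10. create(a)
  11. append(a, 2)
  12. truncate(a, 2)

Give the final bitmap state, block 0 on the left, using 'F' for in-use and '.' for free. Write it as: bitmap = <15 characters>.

  1. create(a)  ⇒  F..............  {a→[0]}
  2. create(b)  ⇒  FF.............  {a→[0]; b→[1]}
  3. append(a, 2)  ⇒  FFFF...........  {a→[0, 2, 3]; b→[1]}
  4. truncate(a, 2)  ⇒  FFF............  {a→[0, 2]; b→[1]}
  5. unlink(a)  ⇒  .F.............  {b→[1]}
  6. append(b, 2)  ⇒  FFF............  {b→[1, 0, 2]}
  7. truncate(b, 2)  ⇒  FF.............  {b→[1, 0]}
  8. append(b, 3)  ⇒  FFFFF..........  {b→[1, 0, 2, 3, 4]}
  9. unlink(b)  ⇒  ...............  {}
  10. create(a)  ⇒  F..............  {a→[0]}
  11. append(a, 2)  ⇒  FFF............  {a→[0, 1, 2]}
  12. truncate(a, 2)  ⇒  FF.............  {a→[0, 1]}

bitmap = FF.............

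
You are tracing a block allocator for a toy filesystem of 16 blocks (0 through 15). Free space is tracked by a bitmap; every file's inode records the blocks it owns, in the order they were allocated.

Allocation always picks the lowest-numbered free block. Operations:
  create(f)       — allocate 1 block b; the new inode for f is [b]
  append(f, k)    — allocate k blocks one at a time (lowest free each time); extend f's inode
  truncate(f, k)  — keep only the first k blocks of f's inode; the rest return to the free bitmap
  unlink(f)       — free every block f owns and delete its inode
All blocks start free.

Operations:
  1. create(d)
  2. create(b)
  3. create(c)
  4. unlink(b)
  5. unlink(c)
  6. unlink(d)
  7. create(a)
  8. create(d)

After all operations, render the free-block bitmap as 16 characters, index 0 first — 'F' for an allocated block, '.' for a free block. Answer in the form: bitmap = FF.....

bitmap = FF..............

[1] create(d) — d=0 (map F...............)
[2] create(b) — b=1 d=0 (map FF..............)
[3] create(c) — b=1 c=2 d=0 (map FFF.............)
[4] unlink(b) — c=2 d=0 (map F.F.............)
[5] unlink(c) — d=0 (map F...............)
[6] unlink(d) —  (map ................)
[7] create(a) — a=0 (map F...............)
[8] create(d) — a=0 d=1 (map FF..............)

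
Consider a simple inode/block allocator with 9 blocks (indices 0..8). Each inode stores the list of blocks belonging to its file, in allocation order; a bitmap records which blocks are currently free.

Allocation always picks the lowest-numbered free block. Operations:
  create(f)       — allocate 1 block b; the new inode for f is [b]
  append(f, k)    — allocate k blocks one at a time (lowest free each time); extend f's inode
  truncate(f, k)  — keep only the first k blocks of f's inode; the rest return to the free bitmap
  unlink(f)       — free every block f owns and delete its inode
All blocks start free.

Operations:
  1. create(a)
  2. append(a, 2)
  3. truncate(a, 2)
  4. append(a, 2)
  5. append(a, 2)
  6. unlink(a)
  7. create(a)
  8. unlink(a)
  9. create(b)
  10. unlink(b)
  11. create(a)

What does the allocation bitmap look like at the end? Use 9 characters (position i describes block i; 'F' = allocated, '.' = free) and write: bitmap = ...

  1. create(a)  ⇒  F........  {a→[0]}
  2. append(a, 2)  ⇒  FFF......  {a→[0, 1, 2]}
  3. truncate(a, 2)  ⇒  FF.......  {a→[0, 1]}
  4. append(a, 2)  ⇒  FFFF.....  {a→[0, 1, 2, 3]}
  5. append(a, 2)  ⇒  FFFFFF...  {a→[0, 1, 2, 3, 4, 5]}
  6. unlink(a)  ⇒  .........  {}
  7. create(a)  ⇒  F........  {a→[0]}
  8. unlink(a)  ⇒  .........  {}
  9. create(b)  ⇒  F........  {b→[0]}
  10. unlink(b)  ⇒  .........  {}
  11. create(a)  ⇒  F........  {a→[0]}

bitmap = F........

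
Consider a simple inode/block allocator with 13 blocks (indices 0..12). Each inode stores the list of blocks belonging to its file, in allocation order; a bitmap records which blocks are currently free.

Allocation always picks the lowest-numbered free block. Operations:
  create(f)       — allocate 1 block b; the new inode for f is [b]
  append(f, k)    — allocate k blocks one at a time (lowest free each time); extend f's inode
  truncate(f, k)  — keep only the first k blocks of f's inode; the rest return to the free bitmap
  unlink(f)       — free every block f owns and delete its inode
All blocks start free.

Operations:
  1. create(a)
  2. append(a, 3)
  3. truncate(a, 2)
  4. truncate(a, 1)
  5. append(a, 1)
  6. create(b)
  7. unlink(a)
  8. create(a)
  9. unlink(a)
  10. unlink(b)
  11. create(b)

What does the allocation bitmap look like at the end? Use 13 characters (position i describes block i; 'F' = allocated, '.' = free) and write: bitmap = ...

bitmap = F............

[1] create(a) — a=0 (map F............)
[2] append(a, 3) — a=0,1,2,3 (map FFFF.........)
[3] truncate(a, 2) — a=0,1 (map FF...........)
[4] truncate(a, 1) — a=0 (map F............)
[5] append(a, 1) — a=0,1 (map FF...........)
[6] create(b) — a=0,1 b=2 (map FFF..........)
[7] unlink(a) — b=2 (map ..F..........)
[8] create(a) — a=0 b=2 (map F.F..........)
[9] unlink(a) — b=2 (map ..F..........)
[10] unlink(b) —  (map .............)
[11] create(b) — b=0 (map F............)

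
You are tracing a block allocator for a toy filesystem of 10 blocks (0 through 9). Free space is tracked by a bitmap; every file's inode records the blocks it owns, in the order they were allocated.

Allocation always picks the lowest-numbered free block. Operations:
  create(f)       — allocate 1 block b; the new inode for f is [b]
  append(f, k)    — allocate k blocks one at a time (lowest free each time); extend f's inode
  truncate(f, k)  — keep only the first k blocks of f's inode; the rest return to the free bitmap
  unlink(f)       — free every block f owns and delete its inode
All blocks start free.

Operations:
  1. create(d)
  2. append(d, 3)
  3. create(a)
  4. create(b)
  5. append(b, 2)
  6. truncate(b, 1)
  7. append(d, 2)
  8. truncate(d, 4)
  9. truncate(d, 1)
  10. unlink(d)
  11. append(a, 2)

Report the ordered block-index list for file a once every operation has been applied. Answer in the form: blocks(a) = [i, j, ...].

after create(d) → d:[0]  free=[F.........]
after append(d, 3) → d:[0, 1, 2, 3]  free=[FFFF......]
after create(a) → a:[4], d:[0, 1, 2, 3]  free=[FFFFF.....]
after create(b) → a:[4], b:[5], d:[0, 1, 2, 3]  free=[FFFFFF....]
after append(b, 2) → a:[4], b:[5, 6, 7], d:[0, 1, 2, 3]  free=[FFFFFFFF..]
after truncate(b, 1) → a:[4], b:[5], d:[0, 1, 2, 3]  free=[FFFFFF....]
after append(d, 2) → a:[4], b:[5], d:[0, 1, 2, 3, 6, 7]  free=[FFFFFFFF..]
after truncate(d, 4) → a:[4], b:[5], d:[0, 1, 2, 3]  free=[FFFFFF....]
after truncate(d, 1) → a:[4], b:[5], d:[0]  free=[F...FF....]
after unlink(d) → a:[4], b:[5]  free=[....FF....]
after append(a, 2) → a:[4, 0, 1], b:[5]  free=[FF..FF....]

blocks(a) = [4, 0, 1]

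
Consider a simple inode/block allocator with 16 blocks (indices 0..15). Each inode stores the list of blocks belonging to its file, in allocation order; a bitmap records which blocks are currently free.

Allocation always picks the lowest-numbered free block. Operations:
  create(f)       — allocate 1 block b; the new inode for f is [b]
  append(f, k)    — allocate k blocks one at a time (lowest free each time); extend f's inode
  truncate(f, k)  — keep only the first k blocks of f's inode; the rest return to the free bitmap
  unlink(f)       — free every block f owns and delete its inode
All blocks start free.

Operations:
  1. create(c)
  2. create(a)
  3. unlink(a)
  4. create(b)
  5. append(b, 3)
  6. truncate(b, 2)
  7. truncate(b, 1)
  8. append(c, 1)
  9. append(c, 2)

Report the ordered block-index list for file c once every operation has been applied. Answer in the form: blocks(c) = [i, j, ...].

create(c): bitmap=F............... | c=[0]
create(a): bitmap=FF.............. | a=[1] c=[0]
unlink(a): bitmap=F............... | c=[0]
create(b): bitmap=FF.............. | b=[1] c=[0]
append(b, 3): bitmap=FFFFF........... | b=[1, 2, 3, 4] c=[0]
truncate(b, 2): bitmap=FFF............. | b=[1, 2] c=[0]
truncate(b, 1): bitmap=FF.............. | b=[1] c=[0]
append(c, 1): bitmap=FFF............. | b=[1] c=[0, 2]
append(c, 2): bitmap=FFFFF........... | b=[1] c=[0, 2, 3, 4]

blocks(c) = [0, 2, 3, 4]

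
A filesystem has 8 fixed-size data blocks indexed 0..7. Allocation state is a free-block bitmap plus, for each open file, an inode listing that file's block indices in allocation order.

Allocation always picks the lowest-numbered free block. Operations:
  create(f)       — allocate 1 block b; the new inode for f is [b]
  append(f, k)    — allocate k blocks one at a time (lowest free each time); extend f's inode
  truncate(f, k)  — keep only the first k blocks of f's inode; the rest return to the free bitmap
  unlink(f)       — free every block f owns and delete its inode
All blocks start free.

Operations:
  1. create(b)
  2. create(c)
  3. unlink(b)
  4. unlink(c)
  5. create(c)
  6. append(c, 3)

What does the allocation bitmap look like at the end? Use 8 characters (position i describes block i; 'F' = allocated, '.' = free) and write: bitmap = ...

[1] create(b) — b=0 (map F.......)
[2] create(c) — b=0 c=1 (map FF......)
[3] unlink(b) — c=1 (map .F......)
[4] unlink(c) —  (map ........)
[5] create(c) — c=0 (map F.......)
[6] append(c, 3) — c=0,1,2,3 (map FFFF....)

bitmap = FFFF....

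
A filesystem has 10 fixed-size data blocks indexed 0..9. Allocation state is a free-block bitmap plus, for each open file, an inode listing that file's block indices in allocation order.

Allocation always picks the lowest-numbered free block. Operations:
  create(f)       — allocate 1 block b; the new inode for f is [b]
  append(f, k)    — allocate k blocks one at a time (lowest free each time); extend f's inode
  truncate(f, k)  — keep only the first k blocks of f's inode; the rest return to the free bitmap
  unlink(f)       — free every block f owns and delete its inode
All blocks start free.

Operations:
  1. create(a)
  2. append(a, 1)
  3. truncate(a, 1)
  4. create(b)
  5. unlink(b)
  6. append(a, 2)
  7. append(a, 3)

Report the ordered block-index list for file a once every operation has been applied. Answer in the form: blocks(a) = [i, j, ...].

blocks(a) = [0, 1, 2, 3, 4, 5]

create(a): bitmap=F......... | a=[0]
append(a, 1): bitmap=FF........ | a=[0, 1]
truncate(a, 1): bitmap=F......... | a=[0]
create(b): bitmap=FF........ | a=[0] b=[1]
unlink(b): bitmap=F......... | a=[0]
append(a, 2): bitmap=FFF....... | a=[0, 1, 2]
append(a, 3): bitmap=FFFFFF.... | a=[0, 1, 2, 3, 4, 5]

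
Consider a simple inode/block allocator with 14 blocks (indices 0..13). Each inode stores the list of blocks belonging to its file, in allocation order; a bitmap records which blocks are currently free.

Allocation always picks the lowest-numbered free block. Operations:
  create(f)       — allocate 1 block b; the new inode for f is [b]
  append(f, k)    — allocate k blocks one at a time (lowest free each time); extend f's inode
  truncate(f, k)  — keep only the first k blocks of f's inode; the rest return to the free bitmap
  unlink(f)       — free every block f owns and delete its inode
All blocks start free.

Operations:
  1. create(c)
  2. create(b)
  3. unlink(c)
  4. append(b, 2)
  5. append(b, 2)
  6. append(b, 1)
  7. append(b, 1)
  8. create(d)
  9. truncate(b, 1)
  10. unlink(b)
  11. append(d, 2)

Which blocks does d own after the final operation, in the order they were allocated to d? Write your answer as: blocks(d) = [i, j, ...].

after create(c) → c:[0]  free=[F.............]
after create(b) → b:[1], c:[0]  free=[FF............]
after unlink(c) → b:[1]  free=[.F............]
after append(b, 2) → b:[1, 0, 2]  free=[FFF...........]
after append(b, 2) → b:[1, 0, 2, 3, 4]  free=[FFFFF.........]
after append(b, 1) → b:[1, 0, 2, 3, 4, 5]  free=[FFFFFF........]
after append(b, 1) → b:[1, 0, 2, 3, 4, 5, 6]  free=[FFFFFFF.......]
after create(d) → b:[1, 0, 2, 3, 4, 5, 6], d:[7]  free=[FFFFFFFF......]
after truncate(b, 1) → b:[1], d:[7]  free=[.F.....F......]
after unlink(b) → d:[7]  free=[.......F......]
after append(d, 2) → d:[7, 0, 1]  free=[FF.....F......]

blocks(d) = [7, 0, 1]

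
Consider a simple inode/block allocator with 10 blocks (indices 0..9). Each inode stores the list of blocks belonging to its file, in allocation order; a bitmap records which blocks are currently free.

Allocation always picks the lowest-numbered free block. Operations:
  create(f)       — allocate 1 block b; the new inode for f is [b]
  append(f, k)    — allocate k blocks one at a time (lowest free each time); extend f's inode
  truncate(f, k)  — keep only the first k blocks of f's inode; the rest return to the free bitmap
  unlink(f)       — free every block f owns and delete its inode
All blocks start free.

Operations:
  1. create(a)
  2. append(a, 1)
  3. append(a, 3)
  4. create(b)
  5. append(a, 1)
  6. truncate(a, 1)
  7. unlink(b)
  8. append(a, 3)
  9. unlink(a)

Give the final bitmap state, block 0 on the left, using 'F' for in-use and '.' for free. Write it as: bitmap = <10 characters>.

bitmap = ..........

[1] create(a) — a=0 (map F.........)
[2] append(a, 1) — a=0,1 (map FF........)
[3] append(a, 3) — a=0,1,2,3,4 (map FFFFF.....)
[4] create(b) — a=0,1,2,3,4 b=5 (map FFFFFF....)
[5] append(a, 1) — a=0,1,2,3,4,6 b=5 (map FFFFFFF...)
[6] truncate(a, 1) — a=0 b=5 (map F....F....)
[7] unlink(b) — a=0 (map F.........)
[8] append(a, 3) — a=0,1,2,3 (map FFFF......)
[9] unlink(a) —  (map ..........)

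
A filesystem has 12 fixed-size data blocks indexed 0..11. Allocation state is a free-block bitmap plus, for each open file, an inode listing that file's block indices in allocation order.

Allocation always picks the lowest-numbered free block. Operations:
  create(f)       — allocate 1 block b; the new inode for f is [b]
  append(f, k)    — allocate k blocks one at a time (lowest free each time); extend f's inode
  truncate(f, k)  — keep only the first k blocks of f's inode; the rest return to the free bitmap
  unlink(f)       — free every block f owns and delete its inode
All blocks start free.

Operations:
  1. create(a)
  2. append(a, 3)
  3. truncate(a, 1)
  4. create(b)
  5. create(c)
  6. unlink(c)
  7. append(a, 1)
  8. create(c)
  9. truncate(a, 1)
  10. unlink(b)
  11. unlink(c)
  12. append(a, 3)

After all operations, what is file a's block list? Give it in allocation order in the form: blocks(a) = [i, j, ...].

blocks(a) = [0, 1, 2, 3]

[1] create(a) — a=0 (map F...........)
[2] append(a, 3) — a=0,1,2,3 (map FFFF........)
[3] truncate(a, 1) — a=0 (map F...........)
[4] create(b) — a=0 b=1 (map FF..........)
[5] create(c) — a=0 b=1 c=2 (map FFF.........)
[6] unlink(c) — a=0 b=1 (map FF..........)
[7] append(a, 1) — a=0,2 b=1 (map FFF.........)
[8] create(c) — a=0,2 b=1 c=3 (map FFFF........)
[9] truncate(a, 1) — a=0 b=1 c=3 (map FF.F........)
[10] unlink(b) — a=0 c=3 (map F..F........)
[11] unlink(c) — a=0 (map F...........)
[12] append(a, 3) — a=0,1,2,3 (map FFFF........)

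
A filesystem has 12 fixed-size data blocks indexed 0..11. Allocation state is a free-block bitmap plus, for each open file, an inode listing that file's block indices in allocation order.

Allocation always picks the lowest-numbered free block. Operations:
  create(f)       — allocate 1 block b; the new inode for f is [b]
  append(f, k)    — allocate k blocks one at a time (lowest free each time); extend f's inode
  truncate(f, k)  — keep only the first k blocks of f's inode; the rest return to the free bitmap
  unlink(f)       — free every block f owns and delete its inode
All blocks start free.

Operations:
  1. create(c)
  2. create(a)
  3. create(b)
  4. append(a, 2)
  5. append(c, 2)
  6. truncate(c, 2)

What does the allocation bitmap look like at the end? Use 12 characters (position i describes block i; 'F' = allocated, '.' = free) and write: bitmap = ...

bitmap = FFFFFF......

[1] create(c) — c=0 (map F...........)
[2] create(a) — a=1 c=0 (map FF..........)
[3] create(b) — a=1 b=2 c=0 (map FFF.........)
[4] append(a, 2) — a=1,3,4 b=2 c=0 (map FFFFF.......)
[5] append(c, 2) — a=1,3,4 b=2 c=0,5,6 (map FFFFFFF.....)
[6] truncate(c, 2) — a=1,3,4 b=2 c=0,5 (map FFFFFF......)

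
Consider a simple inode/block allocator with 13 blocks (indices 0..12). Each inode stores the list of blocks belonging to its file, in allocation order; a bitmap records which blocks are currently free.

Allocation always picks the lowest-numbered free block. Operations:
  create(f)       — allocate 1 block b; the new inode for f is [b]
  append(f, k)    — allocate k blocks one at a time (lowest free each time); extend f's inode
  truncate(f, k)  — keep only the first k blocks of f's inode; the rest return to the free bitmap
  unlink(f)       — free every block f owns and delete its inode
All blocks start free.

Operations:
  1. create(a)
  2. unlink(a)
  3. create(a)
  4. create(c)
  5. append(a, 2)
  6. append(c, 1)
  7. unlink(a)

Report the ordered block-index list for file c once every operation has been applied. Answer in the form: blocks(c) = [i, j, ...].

blocks(c) = [1, 4]

[1] create(a) — a=0 (map F............)
[2] unlink(a) —  (map .............)
[3] create(a) — a=0 (map F............)
[4] create(c) — a=0 c=1 (map FF...........)
[5] append(a, 2) — a=0,2,3 c=1 (map FFFF.........)
[6] append(c, 1) — a=0,2,3 c=1,4 (map FFFFF........)
[7] unlink(a) — c=1,4 (map .F..F........)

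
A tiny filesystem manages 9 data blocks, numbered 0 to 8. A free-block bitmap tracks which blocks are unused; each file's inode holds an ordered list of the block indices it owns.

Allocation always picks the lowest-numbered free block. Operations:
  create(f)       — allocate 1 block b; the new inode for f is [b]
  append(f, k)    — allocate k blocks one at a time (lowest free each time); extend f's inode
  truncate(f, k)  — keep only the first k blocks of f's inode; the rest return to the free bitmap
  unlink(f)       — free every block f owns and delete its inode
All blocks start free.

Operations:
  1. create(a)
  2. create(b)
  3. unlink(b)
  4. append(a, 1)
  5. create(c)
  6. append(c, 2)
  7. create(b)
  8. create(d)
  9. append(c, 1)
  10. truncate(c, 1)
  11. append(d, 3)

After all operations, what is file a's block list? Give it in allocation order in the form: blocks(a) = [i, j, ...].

blocks(a) = [0, 1]

  1. create(a)  ⇒  F........  {a→[0]}
  2. create(b)  ⇒  FF.......  {a→[0]; b→[1]}
  3. unlink(b)  ⇒  F........  {a→[0]}
  4. append(a, 1)  ⇒  FF.......  {a→[0, 1]}
  5. create(c)  ⇒  FFF......  {a→[0, 1]; c→[2]}
  6. append(c, 2)  ⇒  FFFFF....  {a→[0, 1]; c→[2, 3, 4]}
  7. create(b)  ⇒  FFFFFF...  {a→[0, 1]; b→[5]; c→[2, 3, 4]}
  8. create(d)  ⇒  FFFFFFF..  {a→[0, 1]; b→[5]; c→[2, 3, 4]; d→[6]}
  9. append(c, 1)  ⇒  FFFFFFFF.  {a→[0, 1]; b→[5]; c→[2, 3, 4, 7]; d→[6]}
  10. truncate(c, 1)  ⇒  FFF..FF..  {a→[0, 1]; b→[5]; c→[2]; d→[6]}
  11. append(d, 3)  ⇒  FFFFFFFF.  {a→[0, 1]; b→[5]; c→[2]; d→[6, 3, 4, 7]}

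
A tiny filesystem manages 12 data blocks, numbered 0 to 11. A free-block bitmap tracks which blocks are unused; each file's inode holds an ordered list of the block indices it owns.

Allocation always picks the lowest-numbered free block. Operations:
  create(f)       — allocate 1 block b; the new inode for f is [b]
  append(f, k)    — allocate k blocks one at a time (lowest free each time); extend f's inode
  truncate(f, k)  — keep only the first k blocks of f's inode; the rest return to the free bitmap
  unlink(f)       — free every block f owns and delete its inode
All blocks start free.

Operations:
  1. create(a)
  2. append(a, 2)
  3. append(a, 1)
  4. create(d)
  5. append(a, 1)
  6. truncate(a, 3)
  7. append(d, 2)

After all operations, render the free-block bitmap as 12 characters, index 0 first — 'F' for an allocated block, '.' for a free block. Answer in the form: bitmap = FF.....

after create(a) → a:[0]  free=[F...........]
after append(a, 2) → a:[0, 1, 2]  free=[FFF.........]
after append(a, 1) → a:[0, 1, 2, 3]  free=[FFFF........]
after create(d) → a:[0, 1, 2, 3], d:[4]  free=[FFFFF.......]
after append(a, 1) → a:[0, 1, 2, 3, 5], d:[4]  free=[FFFFFF......]
after truncate(a, 3) → a:[0, 1, 2], d:[4]  free=[FFF.F.......]
after append(d, 2) → a:[0, 1, 2], d:[4, 3, 5]  free=[FFFFFF......]

bitmap = FFFFFF......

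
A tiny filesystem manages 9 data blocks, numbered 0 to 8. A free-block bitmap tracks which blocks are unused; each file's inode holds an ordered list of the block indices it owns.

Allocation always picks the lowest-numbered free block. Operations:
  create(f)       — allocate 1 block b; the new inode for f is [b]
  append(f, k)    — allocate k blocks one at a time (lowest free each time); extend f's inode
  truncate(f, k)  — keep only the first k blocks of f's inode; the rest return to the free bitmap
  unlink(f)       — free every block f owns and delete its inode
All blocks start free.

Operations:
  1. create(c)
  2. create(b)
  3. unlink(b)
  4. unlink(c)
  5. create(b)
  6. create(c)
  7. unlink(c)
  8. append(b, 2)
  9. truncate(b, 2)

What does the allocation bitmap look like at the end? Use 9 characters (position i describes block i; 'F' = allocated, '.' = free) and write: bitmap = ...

bitmap = FF.......

[1] create(c) — c=0 (map F........)
[2] create(b) — b=1 c=0 (map FF.......)
[3] unlink(b) — c=0 (map F........)
[4] unlink(c) —  (map .........)
[5] create(b) — b=0 (map F........)
[6] create(c) — b=0 c=1 (map FF.......)
[7] unlink(c) — b=0 (map F........)
[8] append(b, 2) — b=0,1,2 (map FFF......)
[9] truncate(b, 2) — b=0,1 (map FF.......)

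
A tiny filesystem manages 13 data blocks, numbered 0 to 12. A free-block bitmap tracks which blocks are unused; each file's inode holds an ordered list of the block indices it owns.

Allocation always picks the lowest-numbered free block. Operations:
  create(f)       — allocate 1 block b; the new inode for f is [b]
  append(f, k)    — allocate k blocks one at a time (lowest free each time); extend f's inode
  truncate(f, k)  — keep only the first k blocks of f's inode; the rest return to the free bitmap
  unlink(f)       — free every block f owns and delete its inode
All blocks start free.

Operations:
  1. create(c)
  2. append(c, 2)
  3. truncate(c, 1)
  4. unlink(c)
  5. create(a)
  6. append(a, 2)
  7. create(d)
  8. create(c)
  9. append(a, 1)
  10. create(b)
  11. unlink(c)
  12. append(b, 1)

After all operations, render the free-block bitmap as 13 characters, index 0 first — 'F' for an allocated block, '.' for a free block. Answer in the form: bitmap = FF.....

bitmap = FFFFFFF......

after create(c) → c:[0]  free=[F............]
after append(c, 2) → c:[0, 1, 2]  free=[FFF..........]
after truncate(c, 1) → c:[0]  free=[F............]
after unlink(c) →   free=[.............]
after create(a) → a:[0]  free=[F............]
after append(a, 2) → a:[0, 1, 2]  free=[FFF..........]
after create(d) → a:[0, 1, 2], d:[3]  free=[FFFF.........]
after create(c) → a:[0, 1, 2], c:[4], d:[3]  free=[FFFFF........]
after append(a, 1) → a:[0, 1, 2, 5], c:[4], d:[3]  free=[FFFFFF.......]
after create(b) → a:[0, 1, 2, 5], b:[6], c:[4], d:[3]  free=[FFFFFFF......]
after unlink(c) → a:[0, 1, 2, 5], b:[6], d:[3]  free=[FFFF.FF......]
after append(b, 1) → a:[0, 1, 2, 5], b:[6, 4], d:[3]  free=[FFFFFFF......]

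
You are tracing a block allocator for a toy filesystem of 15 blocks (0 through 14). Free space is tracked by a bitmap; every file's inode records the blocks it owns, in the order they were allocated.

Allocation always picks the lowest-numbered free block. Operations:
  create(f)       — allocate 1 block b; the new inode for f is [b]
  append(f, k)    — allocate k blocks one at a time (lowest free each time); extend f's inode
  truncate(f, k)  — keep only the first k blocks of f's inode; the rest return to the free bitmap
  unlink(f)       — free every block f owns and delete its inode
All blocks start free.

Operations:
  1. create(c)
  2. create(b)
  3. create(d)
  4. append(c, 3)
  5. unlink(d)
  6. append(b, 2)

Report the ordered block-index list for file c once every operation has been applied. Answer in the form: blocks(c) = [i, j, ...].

  1. create(c)  ⇒  F..............  {c→[0]}
  2. create(b)  ⇒  FF.............  {b→[1]; c→[0]}
  3. create(d)  ⇒  FFF............  {b→[1]; c→[0]; d→[2]}
  4. append(c, 3)  ⇒  FFFFFF.........  {b→[1]; c→[0, 3, 4, 5]; d→[2]}
  5. unlink(d)  ⇒  FF.FFF.........  {b→[1]; c→[0, 3, 4, 5]}
  6. append(b, 2)  ⇒  FFFFFFF........  {b→[1, 2, 6]; c→[0, 3, 4, 5]}

blocks(c) = [0, 3, 4, 5]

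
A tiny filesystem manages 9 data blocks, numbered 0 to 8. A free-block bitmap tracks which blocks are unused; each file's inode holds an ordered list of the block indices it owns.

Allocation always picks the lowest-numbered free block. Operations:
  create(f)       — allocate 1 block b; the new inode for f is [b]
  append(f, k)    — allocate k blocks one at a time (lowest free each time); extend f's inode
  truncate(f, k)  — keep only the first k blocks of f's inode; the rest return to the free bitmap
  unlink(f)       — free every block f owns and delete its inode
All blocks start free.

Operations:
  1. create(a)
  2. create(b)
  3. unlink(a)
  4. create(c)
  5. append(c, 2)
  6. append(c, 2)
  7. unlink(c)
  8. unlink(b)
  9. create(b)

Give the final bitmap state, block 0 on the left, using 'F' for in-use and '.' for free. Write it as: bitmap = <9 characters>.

bitmap = F........

create(a): bitmap=F........ | a=[0]
create(b): bitmap=FF....... | a=[0] b=[1]
unlink(a): bitmap=.F....... | b=[1]
create(c): bitmap=FF....... | b=[1] c=[0]
append(c, 2): bitmap=FFFF..... | b=[1] c=[0, 2, 3]
append(c, 2): bitmap=FFFFFF... | b=[1] c=[0, 2, 3, 4, 5]
unlink(c): bitmap=.F....... | b=[1]
unlink(b): bitmap=......... | 
create(b): bitmap=F........ | b=[0]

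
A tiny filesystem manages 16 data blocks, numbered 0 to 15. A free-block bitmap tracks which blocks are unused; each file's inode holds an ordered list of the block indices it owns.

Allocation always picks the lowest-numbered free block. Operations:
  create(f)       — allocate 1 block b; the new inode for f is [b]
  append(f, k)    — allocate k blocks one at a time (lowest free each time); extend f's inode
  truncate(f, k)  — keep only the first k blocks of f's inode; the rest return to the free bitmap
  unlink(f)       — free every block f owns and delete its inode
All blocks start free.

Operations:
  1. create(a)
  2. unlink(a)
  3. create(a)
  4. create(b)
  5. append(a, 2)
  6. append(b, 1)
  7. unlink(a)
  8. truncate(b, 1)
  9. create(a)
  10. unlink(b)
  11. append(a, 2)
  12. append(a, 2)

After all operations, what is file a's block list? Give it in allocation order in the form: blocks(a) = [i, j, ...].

blocks(a) = [0, 1, 2, 3, 4]

  1. create(a)  ⇒  F...............  {a→[0]}
  2. unlink(a)  ⇒  ................  {}
  3. create(a)  ⇒  F...............  {a→[0]}
  4. create(b)  ⇒  FF..............  {a→[0]; b→[1]}
  5. append(a, 2)  ⇒  FFFF............  {a→[0, 2, 3]; b→[1]}
  6. append(b, 1)  ⇒  FFFFF...........  {a→[0, 2, 3]; b→[1, 4]}
  7. unlink(a)  ⇒  .F..F...........  {b→[1, 4]}
  8. truncate(b, 1)  ⇒  .F..............  {b→[1]}
  9. create(a)  ⇒  FF..............  {a→[0]; b→[1]}
  10. unlink(b)  ⇒  F...............  {a→[0]}
  11. append(a, 2)  ⇒  FFF.............  {a→[0, 1, 2]}
  12. append(a, 2)  ⇒  FFFFF...........  {a→[0, 1, 2, 3, 4]}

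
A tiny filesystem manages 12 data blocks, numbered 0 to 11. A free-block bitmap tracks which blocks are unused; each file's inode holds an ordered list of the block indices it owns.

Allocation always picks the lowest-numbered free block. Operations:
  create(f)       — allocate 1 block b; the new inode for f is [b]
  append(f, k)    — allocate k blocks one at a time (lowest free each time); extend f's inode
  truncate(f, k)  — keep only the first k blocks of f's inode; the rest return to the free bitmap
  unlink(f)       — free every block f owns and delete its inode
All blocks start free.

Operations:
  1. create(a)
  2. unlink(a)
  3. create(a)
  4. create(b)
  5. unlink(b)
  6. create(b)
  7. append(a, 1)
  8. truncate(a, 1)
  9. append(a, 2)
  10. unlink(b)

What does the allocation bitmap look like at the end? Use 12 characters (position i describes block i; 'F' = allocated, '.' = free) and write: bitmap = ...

[1] create(a) — a=0 (map F...........)
[2] unlink(a) —  (map ............)
[3] create(a) — a=0 (map F...........)
[4] create(b) — a=0 b=1 (map FF..........)
[5] unlink(b) — a=0 (map F...........)
[6] create(b) — a=0 b=1 (map FF..........)
[7] append(a, 1) — a=0,2 b=1 (map FFF.........)
[8] truncate(a, 1) — a=0 b=1 (map FF..........)
[9] append(a, 2) — a=0,2,3 b=1 (map FFFF........)
[10] unlink(b) — a=0,2,3 (map F.FF........)

bitmap = F.FF........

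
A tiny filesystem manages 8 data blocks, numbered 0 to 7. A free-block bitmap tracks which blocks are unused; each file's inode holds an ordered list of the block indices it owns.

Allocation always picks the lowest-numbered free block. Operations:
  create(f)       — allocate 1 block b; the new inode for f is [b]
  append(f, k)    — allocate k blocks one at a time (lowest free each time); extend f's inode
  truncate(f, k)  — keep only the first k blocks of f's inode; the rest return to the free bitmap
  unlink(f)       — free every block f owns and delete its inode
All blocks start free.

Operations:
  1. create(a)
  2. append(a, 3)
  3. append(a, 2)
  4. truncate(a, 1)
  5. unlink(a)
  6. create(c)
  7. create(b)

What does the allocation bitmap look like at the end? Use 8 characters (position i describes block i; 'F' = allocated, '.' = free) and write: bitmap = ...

bitmap = FF......

[1] create(a) — a=0 (map F.......)
[2] append(a, 3) — a=0,1,2,3 (map FFFF....)
[3] append(a, 2) — a=0,1,2,3,4,5 (map FFFFFF..)
[4] truncate(a, 1) — a=0 (map F.......)
[5] unlink(a) —  (map ........)
[6] create(c) — c=0 (map F.......)
[7] create(b) — b=1 c=0 (map FF......)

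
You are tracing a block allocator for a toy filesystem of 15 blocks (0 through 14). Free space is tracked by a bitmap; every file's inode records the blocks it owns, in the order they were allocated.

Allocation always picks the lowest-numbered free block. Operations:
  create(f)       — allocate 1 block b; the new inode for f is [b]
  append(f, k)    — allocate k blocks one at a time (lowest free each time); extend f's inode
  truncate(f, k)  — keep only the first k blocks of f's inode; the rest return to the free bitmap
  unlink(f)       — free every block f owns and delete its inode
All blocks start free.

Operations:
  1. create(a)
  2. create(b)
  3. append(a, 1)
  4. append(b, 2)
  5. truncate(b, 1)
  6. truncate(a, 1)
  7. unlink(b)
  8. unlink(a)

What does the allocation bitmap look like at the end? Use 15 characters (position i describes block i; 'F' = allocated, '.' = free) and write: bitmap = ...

  1. create(a)  ⇒  F..............  {a→[0]}
  2. create(b)  ⇒  FF.............  {a→[0]; b→[1]}
  3. append(a, 1)  ⇒  FFF............  {a→[0, 2]; b→[1]}
  4. append(b, 2)  ⇒  FFFFF..........  {a→[0, 2]; b→[1, 3, 4]}
  5. truncate(b, 1)  ⇒  FFF............  {a→[0, 2]; b→[1]}
  6. truncate(a, 1)  ⇒  FF.............  {a→[0]; b→[1]}
  7. unlink(b)  ⇒  F..............  {a→[0]}
  8. unlink(a)  ⇒  ...............  {}

bitmap = ...............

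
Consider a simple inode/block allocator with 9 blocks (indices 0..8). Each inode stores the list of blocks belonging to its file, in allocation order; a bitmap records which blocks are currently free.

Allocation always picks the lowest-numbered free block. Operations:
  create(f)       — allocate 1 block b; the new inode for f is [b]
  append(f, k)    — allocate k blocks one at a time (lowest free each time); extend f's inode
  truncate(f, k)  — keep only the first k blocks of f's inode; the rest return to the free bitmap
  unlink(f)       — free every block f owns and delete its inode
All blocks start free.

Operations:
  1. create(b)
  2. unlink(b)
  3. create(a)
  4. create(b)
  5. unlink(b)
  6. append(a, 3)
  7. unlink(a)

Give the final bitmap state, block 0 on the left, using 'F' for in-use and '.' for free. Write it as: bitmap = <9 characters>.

[1] create(b) — b=0 (map F........)
[2] unlink(b) —  (map .........)
[3] create(a) — a=0 (map F........)
[4] create(b) — a=0 b=1 (map FF.......)
[5] unlink(b) — a=0 (map F........)
[6] append(a, 3) — a=0,1,2,3 (map FFFF.....)
[7] unlink(a) —  (map .........)

bitmap = .........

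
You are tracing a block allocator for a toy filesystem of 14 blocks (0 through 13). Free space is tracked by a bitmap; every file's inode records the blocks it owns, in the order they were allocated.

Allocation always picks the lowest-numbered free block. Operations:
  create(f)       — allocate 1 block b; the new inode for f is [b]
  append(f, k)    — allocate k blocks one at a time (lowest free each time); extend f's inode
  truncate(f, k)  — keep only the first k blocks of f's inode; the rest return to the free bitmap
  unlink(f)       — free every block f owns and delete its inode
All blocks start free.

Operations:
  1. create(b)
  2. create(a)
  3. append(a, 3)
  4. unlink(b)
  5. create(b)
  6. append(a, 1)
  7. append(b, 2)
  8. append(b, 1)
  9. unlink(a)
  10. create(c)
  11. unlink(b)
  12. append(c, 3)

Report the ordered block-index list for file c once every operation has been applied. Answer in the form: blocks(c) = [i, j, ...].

blocks(c) = [1, 0, 2, 3]

after create(b) → b:[0]  free=[F.............]
after create(a) → a:[1], b:[0]  free=[FF............]
after append(a, 3) → a:[1, 2, 3, 4], b:[0]  free=[FFFFF.........]
after unlink(b) → a:[1, 2, 3, 4]  free=[.FFFF.........]
after create(b) → a:[1, 2, 3, 4], b:[0]  free=[FFFFF.........]
after append(a, 1) → a:[1, 2, 3, 4, 5], b:[0]  free=[FFFFFF........]
after append(b, 2) → a:[1, 2, 3, 4, 5], b:[0, 6, 7]  free=[FFFFFFFF......]
after append(b, 1) → a:[1, 2, 3, 4, 5], b:[0, 6, 7, 8]  free=[FFFFFFFFF.....]
after unlink(a) → b:[0, 6, 7, 8]  free=[F.....FFF.....]
after create(c) → b:[0, 6, 7, 8], c:[1]  free=[FF....FFF.....]
after unlink(b) → c:[1]  free=[.F............]
after append(c, 3) → c:[1, 0, 2, 3]  free=[FFFF..........]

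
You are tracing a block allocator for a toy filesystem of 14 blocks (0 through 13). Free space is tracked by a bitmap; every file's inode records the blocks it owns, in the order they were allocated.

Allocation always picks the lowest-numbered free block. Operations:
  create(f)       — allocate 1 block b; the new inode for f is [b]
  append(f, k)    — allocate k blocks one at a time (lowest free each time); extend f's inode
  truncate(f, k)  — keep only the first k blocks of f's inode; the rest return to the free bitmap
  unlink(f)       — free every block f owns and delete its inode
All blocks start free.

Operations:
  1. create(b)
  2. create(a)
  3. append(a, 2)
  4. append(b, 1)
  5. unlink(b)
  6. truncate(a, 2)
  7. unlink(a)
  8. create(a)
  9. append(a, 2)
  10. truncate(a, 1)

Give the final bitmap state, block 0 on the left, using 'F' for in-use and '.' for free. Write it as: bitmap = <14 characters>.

bitmap = F.............

[1] create(b) — b=0 (map F.............)
[2] create(a) — a=1 b=0 (map FF............)
[3] append(a, 2) — a=1,2,3 b=0 (map FFFF..........)
[4] append(b, 1) — a=1,2,3 b=0,4 (map FFFFF.........)
[5] unlink(b) — a=1,2,3 (map .FFF..........)
[6] truncate(a, 2) — a=1,2 (map .FF...........)
[7] unlink(a) —  (map ..............)
[8] create(a) — a=0 (map F.............)
[9] append(a, 2) — a=0,1,2 (map FFF...........)
[10] truncate(a, 1) — a=0 (map F.............)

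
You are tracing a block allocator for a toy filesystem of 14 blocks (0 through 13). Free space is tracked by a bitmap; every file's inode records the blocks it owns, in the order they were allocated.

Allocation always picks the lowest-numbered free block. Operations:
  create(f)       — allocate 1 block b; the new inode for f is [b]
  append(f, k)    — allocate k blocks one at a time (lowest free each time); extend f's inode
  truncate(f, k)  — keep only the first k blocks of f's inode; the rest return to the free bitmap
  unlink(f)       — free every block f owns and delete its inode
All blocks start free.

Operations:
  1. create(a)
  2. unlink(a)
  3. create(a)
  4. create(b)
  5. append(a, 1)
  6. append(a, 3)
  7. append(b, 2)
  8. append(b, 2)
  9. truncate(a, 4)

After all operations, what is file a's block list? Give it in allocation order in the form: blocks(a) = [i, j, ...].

blocks(a) = [0, 2, 3, 4]

create(a): bitmap=F............. | a=[0]
unlink(a): bitmap=.............. | 
create(a): bitmap=F............. | a=[0]
create(b): bitmap=FF............ | a=[0] b=[1]
append(a, 1): bitmap=FFF........... | a=[0, 2] b=[1]
append(a, 3): bitmap=FFFFFF........ | a=[0, 2, 3, 4, 5] b=[1]
append(b, 2): bitmap=FFFFFFFF...... | a=[0, 2, 3, 4, 5] b=[1, 6, 7]
append(b, 2): bitmap=FFFFFFFFFF.... | a=[0, 2, 3, 4, 5] b=[1, 6, 7, 8, 9]
truncate(a, 4): bitmap=FFFFF.FFFF.... | a=[0, 2, 3, 4] b=[1, 6, 7, 8, 9]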